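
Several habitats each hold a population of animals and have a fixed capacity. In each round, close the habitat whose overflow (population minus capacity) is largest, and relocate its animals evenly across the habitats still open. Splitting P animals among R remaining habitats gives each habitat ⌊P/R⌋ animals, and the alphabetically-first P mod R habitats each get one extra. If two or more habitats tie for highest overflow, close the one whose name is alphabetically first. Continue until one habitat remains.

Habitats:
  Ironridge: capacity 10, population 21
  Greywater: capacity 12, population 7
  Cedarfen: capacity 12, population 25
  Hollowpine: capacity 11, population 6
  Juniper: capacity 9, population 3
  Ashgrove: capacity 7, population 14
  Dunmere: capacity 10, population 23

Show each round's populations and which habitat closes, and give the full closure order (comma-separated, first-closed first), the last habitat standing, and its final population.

Closure order: Cedarfen, Dunmere, Ironridge, Ashgrove, Greywater, Hollowpine
Last habitat: Juniper with 99 animals

Round 1: Ashgrove=14 Cedarfen=25 Dunmere=23 Greywater=7 Hollowpine=6 Ironridge=21 Juniper=3 → close Cedarfen (overflow 13)
  25÷6 = 4 each, +1 to first 1
Round 2: Ashgrove=19 Dunmere=27 Greywater=11 Hollowpine=10 Ironridge=25 Juniper=7 → close Dunmere (overflow 17)
  27÷5 = 5 each, +1 to first 2
Round 3: Ashgrove=25 Greywater=17 Hollowpine=15 Ironridge=30 Juniper=12 → close Ironridge (overflow 20)
  30÷4 = 7 each, +1 to first 2
Round 4: Ashgrove=33 Greywater=25 Hollowpine=22 Juniper=19 → close Ashgrove (overflow 26)
  33÷3 = 11 each, +1 to first 0
Round 5: Greywater=36 Hollowpine=33 Juniper=30 → close Greywater (overflow 24)
  36÷2 = 18 each, +1 to first 0
Round 6: Hollowpine=51 Juniper=48 → close Hollowpine (overflow 40)
  51÷1 = 51 each, +1 to first 0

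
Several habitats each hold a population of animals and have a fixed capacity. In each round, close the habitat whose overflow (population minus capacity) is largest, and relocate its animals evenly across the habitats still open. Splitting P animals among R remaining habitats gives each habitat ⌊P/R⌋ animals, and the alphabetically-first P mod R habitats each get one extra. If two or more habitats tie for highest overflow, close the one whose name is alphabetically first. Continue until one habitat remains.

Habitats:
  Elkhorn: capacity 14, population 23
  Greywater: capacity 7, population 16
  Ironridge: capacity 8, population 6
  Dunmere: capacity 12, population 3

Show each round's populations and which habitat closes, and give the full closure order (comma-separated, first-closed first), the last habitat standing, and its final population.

Closure order: Elkhorn, Greywater, Ironridge
Last habitat: Dunmere with 48 animals

Round 1: Dunmere=3 Elkhorn=23 Greywater=16 Ironridge=6 → close Elkhorn (overflow 9)
  23÷3 = 7 each, +1 to first 2
Round 2: Dunmere=11 Greywater=24 Ironridge=13 → close Greywater (overflow 17)
  24÷2 = 12 each, +1 to first 0
Round 3: Dunmere=23 Ironridge=25 → close Ironridge (overflow 17)
  25÷1 = 25 each, +1 to first 0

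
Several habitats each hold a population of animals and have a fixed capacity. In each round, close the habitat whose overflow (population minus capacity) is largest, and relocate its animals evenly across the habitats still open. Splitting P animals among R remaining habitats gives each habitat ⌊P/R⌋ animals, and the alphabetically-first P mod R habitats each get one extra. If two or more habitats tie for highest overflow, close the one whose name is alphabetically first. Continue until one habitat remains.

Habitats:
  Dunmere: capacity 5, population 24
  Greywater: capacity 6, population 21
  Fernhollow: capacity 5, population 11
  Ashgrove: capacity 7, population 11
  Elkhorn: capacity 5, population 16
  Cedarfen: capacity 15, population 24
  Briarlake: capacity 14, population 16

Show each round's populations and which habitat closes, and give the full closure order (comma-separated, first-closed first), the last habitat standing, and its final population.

Closure order: Dunmere, Greywater, Elkhorn, Cedarfen, Fernhollow, Ashgrove
Last habitat: Briarlake with 123 animals

Round 1: Ashgrove=11 Briarlake=16 Cedarfen=24 Dunmere=24 Elkhorn=16 Fernhollow=11 Greywater=21 → close Dunmere (overflow 19)
  24÷6 = 4 each, +1 to first 0
Round 2: Ashgrove=15 Briarlake=20 Cedarfen=28 Elkhorn=20 Fernhollow=15 Greywater=25 → close Greywater (overflow 19)
  25÷5 = 5 each, +1 to first 0
Round 3: Ashgrove=20 Briarlake=25 Cedarfen=33 Elkhorn=25 Fernhollow=20 → close Elkhorn (overflow 20)
  25÷4 = 6 each, +1 to first 1
Round 4: Ashgrove=27 Briarlake=31 Cedarfen=39 Fernhollow=26 → close Cedarfen (overflow 24)
  39÷3 = 13 each, +1 to first 0
Round 5: Ashgrove=40 Briarlake=44 Fernhollow=39 → close Fernhollow (overflow 34)
  39÷2 = 19 each, +1 to first 1
Round 6: Ashgrove=60 Briarlake=63 → close Ashgrove (overflow 53)
  60÷1 = 60 each, +1 to first 0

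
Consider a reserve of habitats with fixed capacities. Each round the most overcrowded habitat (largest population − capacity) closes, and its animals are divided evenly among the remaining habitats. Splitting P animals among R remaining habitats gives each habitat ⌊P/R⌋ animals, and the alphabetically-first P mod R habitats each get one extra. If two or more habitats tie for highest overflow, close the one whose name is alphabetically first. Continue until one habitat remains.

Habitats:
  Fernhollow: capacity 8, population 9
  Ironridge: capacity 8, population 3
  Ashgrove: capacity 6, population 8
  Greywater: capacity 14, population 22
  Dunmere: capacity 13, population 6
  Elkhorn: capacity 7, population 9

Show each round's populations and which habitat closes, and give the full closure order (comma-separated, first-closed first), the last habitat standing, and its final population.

Round 1: Ashgrove=8 Dunmere=6 Elkhorn=9 Fernhollow=9 Greywater=22 Ironridge=3 → close Greywater (overflow 8)
  22÷5 = 4 each, +1 to first 2
Round 2: Ashgrove=13 Dunmere=11 Elkhorn=13 Fernhollow=13 Ironridge=7 → close Ashgrove (overflow 7)
  13÷4 = 3 each, +1 to first 1
Round 3: Dunmere=15 Elkhorn=16 Fernhollow=16 Ironridge=10 → close Elkhorn (overflow 9)
  16÷3 = 5 each, +1 to first 1
Round 4: Dunmere=21 Fernhollow=21 Ironridge=15 → close Fernhollow (overflow 13)
  21÷2 = 10 each, +1 to first 1
Round 5: Dunmere=32 Ironridge=25 → close Dunmere (overflow 19)
  32÷1 = 32 each, +1 to first 0

Closure order: Greywater, Ashgrove, Elkhorn, Fernhollow, Dunmere
Last habitat: Ironridge with 57 animals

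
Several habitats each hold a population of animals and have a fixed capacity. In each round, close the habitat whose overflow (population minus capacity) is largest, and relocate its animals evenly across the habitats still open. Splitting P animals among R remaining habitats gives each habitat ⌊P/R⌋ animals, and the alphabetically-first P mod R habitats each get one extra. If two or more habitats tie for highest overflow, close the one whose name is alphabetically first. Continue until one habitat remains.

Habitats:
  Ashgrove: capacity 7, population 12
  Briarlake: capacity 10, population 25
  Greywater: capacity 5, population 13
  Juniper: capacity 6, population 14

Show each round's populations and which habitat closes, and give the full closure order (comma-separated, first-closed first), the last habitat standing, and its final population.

Round 1: Ashgrove=12 Briarlake=25 Greywater=13 Juniper=14 → close Briarlake (overflow 15)
  25÷3 = 8 each, +1 to first 1
Round 2: Ashgrove=21 Greywater=21 Juniper=22 → close Greywater (overflow 16)
  21÷2 = 10 each, +1 to first 1
Round 3: Ashgrove=32 Juniper=32 → close Juniper (overflow 26)
  32÷1 = 32 each, +1 to first 0

Closure order: Briarlake, Greywater, Juniper
Last habitat: Ashgrove with 64 animals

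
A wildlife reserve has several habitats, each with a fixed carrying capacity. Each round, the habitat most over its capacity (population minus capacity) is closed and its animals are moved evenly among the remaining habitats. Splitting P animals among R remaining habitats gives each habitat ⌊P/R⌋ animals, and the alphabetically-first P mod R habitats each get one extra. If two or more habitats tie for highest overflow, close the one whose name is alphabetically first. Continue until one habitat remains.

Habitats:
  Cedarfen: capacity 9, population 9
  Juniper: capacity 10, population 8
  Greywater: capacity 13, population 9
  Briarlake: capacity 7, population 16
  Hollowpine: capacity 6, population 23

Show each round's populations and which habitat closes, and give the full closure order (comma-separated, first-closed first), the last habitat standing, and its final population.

Round 1: Briarlake=16 Cedarfen=9 Greywater=9 Hollowpine=23 Juniper=8 → close Hollowpine (overflow 17)
  23÷4 = 5 each, +1 to first 3
Round 2: Briarlake=22 Cedarfen=15 Greywater=15 Juniper=13 → close Briarlake (overflow 15)
  22÷3 = 7 each, +1 to first 1
Round 3: Cedarfen=23 Greywater=22 Juniper=20 → close Cedarfen (overflow 14)
  23÷2 = 11 each, +1 to first 1
Round 4: Greywater=34 Juniper=31 → close Greywater (overflow 21)
  34÷1 = 34 each, +1 to first 0

Closure order: Hollowpine, Briarlake, Cedarfen, Greywater
Last habitat: Juniper with 65 animals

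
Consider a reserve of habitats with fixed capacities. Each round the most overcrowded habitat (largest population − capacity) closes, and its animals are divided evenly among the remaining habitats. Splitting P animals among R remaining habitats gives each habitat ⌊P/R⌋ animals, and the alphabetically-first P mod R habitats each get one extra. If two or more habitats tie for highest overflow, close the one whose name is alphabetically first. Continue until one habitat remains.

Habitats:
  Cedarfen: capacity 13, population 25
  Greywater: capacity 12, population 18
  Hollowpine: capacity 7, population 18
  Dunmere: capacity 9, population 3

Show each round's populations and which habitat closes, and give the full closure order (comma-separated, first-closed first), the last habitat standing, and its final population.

Round 1: Cedarfen=25 Dunmere=3 Greywater=18 Hollowpine=18 → close Cedarfen (overflow 12)
  25÷3 = 8 each, +1 to first 1
Round 2: Dunmere=12 Greywater=26 Hollowpine=26 → close Hollowpine (overflow 19)
  26÷2 = 13 each, +1 to first 0
Round 3: Dunmere=25 Greywater=39 → close Greywater (overflow 27)
  39÷1 = 39 each, +1 to first 0

Closure order: Cedarfen, Hollowpine, Greywater
Last habitat: Dunmere with 64 animals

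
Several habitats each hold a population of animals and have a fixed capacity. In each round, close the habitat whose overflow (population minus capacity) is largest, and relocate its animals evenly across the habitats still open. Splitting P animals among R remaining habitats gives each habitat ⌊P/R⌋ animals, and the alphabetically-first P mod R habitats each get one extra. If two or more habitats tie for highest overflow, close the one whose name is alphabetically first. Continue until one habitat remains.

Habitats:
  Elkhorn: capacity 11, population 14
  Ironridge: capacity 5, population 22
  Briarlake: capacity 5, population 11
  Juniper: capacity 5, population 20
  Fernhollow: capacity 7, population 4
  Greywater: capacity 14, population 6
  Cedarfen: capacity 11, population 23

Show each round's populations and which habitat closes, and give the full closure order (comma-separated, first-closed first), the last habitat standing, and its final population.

Closure order: Ironridge, Juniper, Cedarfen, Briarlake, Elkhorn, Fernhollow
Last habitat: Greywater with 100 animals

Round 1: Briarlake=11 Cedarfen=23 Elkhorn=14 Fernhollow=4 Greywater=6 Ironridge=22 Juniper=20 → close Ironridge (overflow 17)
  22÷6 = 3 each, +1 to first 4
Round 2: Briarlake=15 Cedarfen=27 Elkhorn=18 Fernhollow=8 Greywater=9 Juniper=23 → close Juniper (overflow 18)
  23÷5 = 4 each, +1 to first 3
Round 3: Briarlake=20 Cedarfen=32 Elkhorn=23 Fernhollow=12 Greywater=13 → close Cedarfen (overflow 21)
  32÷4 = 8 each, +1 to first 0
Round 4: Briarlake=28 Elkhorn=31 Fernhollow=20 Greywater=21 → close Briarlake (overflow 23)
  28÷3 = 9 each, +1 to first 1
Round 5: Elkhorn=41 Fernhollow=29 Greywater=30 → close Elkhorn (overflow 30)
  41÷2 = 20 each, +1 to first 1
Round 6: Fernhollow=50 Greywater=50 → close Fernhollow (overflow 43)
  50÷1 = 50 each, +1 to first 0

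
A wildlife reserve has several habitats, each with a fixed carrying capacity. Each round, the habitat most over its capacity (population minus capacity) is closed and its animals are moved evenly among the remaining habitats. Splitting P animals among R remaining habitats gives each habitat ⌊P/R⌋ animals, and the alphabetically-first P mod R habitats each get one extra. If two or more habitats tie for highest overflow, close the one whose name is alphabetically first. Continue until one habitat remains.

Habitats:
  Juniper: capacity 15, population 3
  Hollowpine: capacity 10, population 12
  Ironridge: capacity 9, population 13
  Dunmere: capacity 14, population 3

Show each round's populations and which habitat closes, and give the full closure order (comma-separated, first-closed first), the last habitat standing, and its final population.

Round 1: Dunmere=3 Hollowpine=12 Ironridge=13 Juniper=3 → close Ironridge (overflow 4)
  13÷3 = 4 each, +1 to first 1
Round 2: Dunmere=8 Hollowpine=16 Juniper=7 → close Hollowpine (overflow 6)
  16÷2 = 8 each, +1 to first 0
Round 3: Dunmere=16 Juniper=15 → close Dunmere (overflow 2)
  16÷1 = 16 each, +1 to first 0

Closure order: Ironridge, Hollowpine, Dunmere
Last habitat: Juniper with 31 animals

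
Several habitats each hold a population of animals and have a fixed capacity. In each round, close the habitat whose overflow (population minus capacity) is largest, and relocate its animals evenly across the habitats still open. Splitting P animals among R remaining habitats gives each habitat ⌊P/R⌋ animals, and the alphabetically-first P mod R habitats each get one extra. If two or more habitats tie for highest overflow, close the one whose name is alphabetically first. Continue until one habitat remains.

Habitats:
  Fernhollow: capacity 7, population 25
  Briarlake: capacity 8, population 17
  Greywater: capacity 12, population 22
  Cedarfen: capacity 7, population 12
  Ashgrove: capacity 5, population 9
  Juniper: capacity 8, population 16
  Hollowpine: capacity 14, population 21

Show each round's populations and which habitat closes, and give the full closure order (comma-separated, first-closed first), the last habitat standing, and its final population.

Round 1: Ashgrove=9 Briarlake=17 Cedarfen=12 Fernhollow=25 Greywater=22 Hollowpine=21 Juniper=16 → close Fernhollow (overflow 18)
  25÷6 = 4 each, +1 to first 1
Round 2: Ashgrove=14 Briarlake=21 Cedarfen=16 Greywater=26 Hollowpine=25 Juniper=20 → close Greywater (overflow 14)
  26÷5 = 5 each, +1 to first 1
Round 3: Ashgrove=20 Briarlake=26 Cedarfen=21 Hollowpine=30 Juniper=25 → close Briarlake (overflow 18)
  26÷4 = 6 each, +1 to first 2
Round 4: Ashgrove=27 Cedarfen=28 Hollowpine=36 Juniper=31 → close Juniper (overflow 23)
  31÷3 = 10 each, +1 to first 1
Round 5: Ashgrove=38 Cedarfen=38 Hollowpine=46 → close Ashgrove (overflow 33)
  38÷2 = 19 each, +1 to first 0
Round 6: Cedarfen=57 Hollowpine=65 → close Hollowpine (overflow 51)
  65÷1 = 65 each, +1 to first 0

Closure order: Fernhollow, Greywater, Briarlake, Juniper, Ashgrove, Hollowpine
Last habitat: Cedarfen with 122 animals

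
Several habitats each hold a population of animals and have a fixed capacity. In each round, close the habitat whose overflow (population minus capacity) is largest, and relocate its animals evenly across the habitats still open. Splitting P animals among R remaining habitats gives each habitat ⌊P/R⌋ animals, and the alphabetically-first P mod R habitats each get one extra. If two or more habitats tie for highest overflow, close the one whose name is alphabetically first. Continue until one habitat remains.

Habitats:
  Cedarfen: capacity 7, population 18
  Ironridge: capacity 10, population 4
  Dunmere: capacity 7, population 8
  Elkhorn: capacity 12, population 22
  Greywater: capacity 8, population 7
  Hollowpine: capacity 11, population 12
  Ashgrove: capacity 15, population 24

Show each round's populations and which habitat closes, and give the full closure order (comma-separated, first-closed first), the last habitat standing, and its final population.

Closure order: Cedarfen, Elkhorn, Ashgrove, Dunmere, Hollowpine, Greywater
Last habitat: Ironridge with 95 animals

Round 1: Ashgrove=24 Cedarfen=18 Dunmere=8 Elkhorn=22 Greywater=7 Hollowpine=12 Ironridge=4 → close Cedarfen (overflow 11)
  18÷6 = 3 each, +1 to first 0
Round 2: Ashgrove=27 Dunmere=11 Elkhorn=25 Greywater=10 Hollowpine=15 Ironridge=7 → close Elkhorn (overflow 13)
  25÷5 = 5 each, +1 to first 0
Round 3: Ashgrove=32 Dunmere=16 Greywater=15 Hollowpine=20 Ironridge=12 → close Ashgrove (overflow 17)
  32÷4 = 8 each, +1 to first 0
Round 4: Dunmere=24 Greywater=23 Hollowpine=28 Ironridge=20 → close Dunmere (overflow 17)
  24÷3 = 8 each, +1 to first 0
Round 5: Greywater=31 Hollowpine=36 Ironridge=28 → close Hollowpine (overflow 25)
  36÷2 = 18 each, +1 to first 0
Round 6: Greywater=49 Ironridge=46 → close Greywater (overflow 41)
  49÷1 = 49 each, +1 to first 0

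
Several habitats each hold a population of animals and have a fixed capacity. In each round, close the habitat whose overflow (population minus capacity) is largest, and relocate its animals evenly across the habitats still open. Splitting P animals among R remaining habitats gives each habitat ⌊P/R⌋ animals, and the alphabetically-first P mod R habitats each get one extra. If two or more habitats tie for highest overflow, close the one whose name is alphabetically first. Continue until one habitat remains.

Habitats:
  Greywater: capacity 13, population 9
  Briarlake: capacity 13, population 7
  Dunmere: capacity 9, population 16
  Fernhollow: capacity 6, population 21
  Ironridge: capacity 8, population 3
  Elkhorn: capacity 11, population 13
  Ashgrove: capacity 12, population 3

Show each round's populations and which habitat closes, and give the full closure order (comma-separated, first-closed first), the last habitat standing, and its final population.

Closure order: Fernhollow, Dunmere, Elkhorn, Greywater, Briarlake, Ironridge
Last habitat: Ashgrove with 72 animals

Round 1: Ashgrove=3 Briarlake=7 Dunmere=16 Elkhorn=13 Fernhollow=21 Greywater=9 Ironridge=3 → close Fernhollow (overflow 15)
  21÷6 = 3 each, +1 to first 3
Round 2: Ashgrove=7 Briarlake=11 Dunmere=20 Elkhorn=16 Greywater=12 Ironridge=6 → close Dunmere (overflow 11)
  20÷5 = 4 each, +1 to first 0
Round 3: Ashgrove=11 Briarlake=15 Elkhorn=20 Greywater=16 Ironridge=10 → close Elkhorn (overflow 9)
  20÷4 = 5 each, +1 to first 0
Round 4: Ashgrove=16 Briarlake=20 Greywater=21 Ironridge=15 → close Greywater (overflow 8)
  21÷3 = 7 each, +1 to first 0
Round 5: Ashgrove=23 Briarlake=27 Ironridge=22 → close Briarlake (overflow 14)
  27÷2 = 13 each, +1 to first 1
Round 6: Ashgrove=37 Ironridge=35 → close Ironridge (overflow 27)
  35÷1 = 35 each, +1 to first 0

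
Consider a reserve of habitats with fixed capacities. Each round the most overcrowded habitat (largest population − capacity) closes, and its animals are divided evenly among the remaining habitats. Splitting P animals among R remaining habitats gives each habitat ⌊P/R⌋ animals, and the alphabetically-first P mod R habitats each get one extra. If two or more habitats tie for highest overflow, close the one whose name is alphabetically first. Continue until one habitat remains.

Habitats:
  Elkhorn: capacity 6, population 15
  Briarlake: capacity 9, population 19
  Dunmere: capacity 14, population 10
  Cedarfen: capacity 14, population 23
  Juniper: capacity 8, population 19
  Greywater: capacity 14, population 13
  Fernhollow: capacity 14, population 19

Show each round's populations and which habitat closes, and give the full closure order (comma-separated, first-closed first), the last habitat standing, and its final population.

Round 1: Briarlake=19 Cedarfen=23 Dunmere=10 Elkhorn=15 Fernhollow=19 Greywater=13 Juniper=19 → close Juniper (overflow 11)
  19÷6 = 3 each, +1 to first 1
Round 2: Briarlake=23 Cedarfen=26 Dunmere=13 Elkhorn=18 Fernhollow=22 Greywater=16 → close Briarlake (overflow 14)
  23÷5 = 4 each, +1 to first 3
Round 3: Cedarfen=31 Dunmere=18 Elkhorn=23 Fernhollow=26 Greywater=20 → close Cedarfen (overflow 17)
  31÷4 = 7 each, +1 to first 3
Round 4: Dunmere=26 Elkhorn=31 Fernhollow=34 Greywater=27 → close Elkhorn (overflow 25)
  31÷3 = 10 each, +1 to first 1
Round 5: Dunmere=37 Fernhollow=44 Greywater=37 → close Fernhollow (overflow 30)
  44÷2 = 22 each, +1 to first 0
Round 6: Dunmere=59 Greywater=59 → close Dunmere (overflow 45)
  59÷1 = 59 each, +1 to first 0

Closure order: Juniper, Briarlake, Cedarfen, Elkhorn, Fernhollow, Dunmere
Last habitat: Greywater with 118 animals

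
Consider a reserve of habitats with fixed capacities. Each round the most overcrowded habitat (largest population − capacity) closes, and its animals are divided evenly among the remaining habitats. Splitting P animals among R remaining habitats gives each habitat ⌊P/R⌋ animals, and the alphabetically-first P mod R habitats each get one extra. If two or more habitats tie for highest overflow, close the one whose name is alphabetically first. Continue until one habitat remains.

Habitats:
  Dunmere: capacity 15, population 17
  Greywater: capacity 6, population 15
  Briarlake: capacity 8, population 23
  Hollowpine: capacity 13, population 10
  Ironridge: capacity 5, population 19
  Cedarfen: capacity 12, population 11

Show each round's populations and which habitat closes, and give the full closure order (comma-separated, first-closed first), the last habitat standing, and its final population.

Round 1: Briarlake=23 Cedarfen=11 Dunmere=17 Greywater=15 Hollowpine=10 Ironridge=19 → close Briarlake (overflow 15)
  23÷5 = 4 each, +1 to first 3
Round 2: Cedarfen=16 Dunmere=22 Greywater=20 Hollowpine=14 Ironridge=23 → close Ironridge (overflow 18)
  23÷4 = 5 each, +1 to first 3
Round 3: Cedarfen=22 Dunmere=28 Greywater=26 Hollowpine=19 → close Greywater (overflow 20)
  26÷3 = 8 each, +1 to first 2
Round 4: Cedarfen=31 Dunmere=37 Hollowpine=27 → close Dunmere (overflow 22)
  37÷2 = 18 each, +1 to first 1
Round 5: Cedarfen=50 Hollowpine=45 → close Cedarfen (overflow 38)
  50÷1 = 50 each, +1 to first 0

Closure order: Briarlake, Ironridge, Greywater, Dunmere, Cedarfen
Last habitat: Hollowpine with 95 animals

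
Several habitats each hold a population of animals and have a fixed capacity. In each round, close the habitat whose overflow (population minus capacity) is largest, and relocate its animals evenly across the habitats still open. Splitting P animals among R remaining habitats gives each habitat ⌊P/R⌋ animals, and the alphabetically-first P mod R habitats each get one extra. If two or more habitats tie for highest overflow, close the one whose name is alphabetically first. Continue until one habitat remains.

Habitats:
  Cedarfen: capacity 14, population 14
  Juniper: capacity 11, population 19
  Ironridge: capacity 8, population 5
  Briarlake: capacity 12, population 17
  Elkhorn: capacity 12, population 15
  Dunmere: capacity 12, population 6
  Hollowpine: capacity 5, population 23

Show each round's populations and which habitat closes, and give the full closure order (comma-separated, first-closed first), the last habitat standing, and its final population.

Closure order: Hollowpine, Juniper, Briarlake, Elkhorn, Cedarfen, Ironridge
Last habitat: Dunmere with 99 animals

Round 1: Briarlake=17 Cedarfen=14 Dunmere=6 Elkhorn=15 Hollowpine=23 Ironridge=5 Juniper=19 → close Hollowpine (overflow 18)
  23÷6 = 3 each, +1 to first 5
Round 2: Briarlake=21 Cedarfen=18 Dunmere=10 Elkhorn=19 Ironridge=9 Juniper=22 → close Juniper (overflow 11)
  22÷5 = 4 each, +1 to first 2
Round 3: Briarlake=26 Cedarfen=23 Dunmere=14 Elkhorn=23 Ironridge=13 → close Briarlake (overflow 14)
  26÷4 = 6 each, +1 to first 2
Round 4: Cedarfen=30 Dunmere=21 Elkhorn=29 Ironridge=19 → close Elkhorn (overflow 17)
  29÷3 = 9 each, +1 to first 2
Round 5: Cedarfen=40 Dunmere=31 Ironridge=28 → close Cedarfen (overflow 26)
  40÷2 = 20 each, +1 to first 0
Round 6: Dunmere=51 Ironridge=48 → close Ironridge (overflow 40)
  48÷1 = 48 each, +1 to first 0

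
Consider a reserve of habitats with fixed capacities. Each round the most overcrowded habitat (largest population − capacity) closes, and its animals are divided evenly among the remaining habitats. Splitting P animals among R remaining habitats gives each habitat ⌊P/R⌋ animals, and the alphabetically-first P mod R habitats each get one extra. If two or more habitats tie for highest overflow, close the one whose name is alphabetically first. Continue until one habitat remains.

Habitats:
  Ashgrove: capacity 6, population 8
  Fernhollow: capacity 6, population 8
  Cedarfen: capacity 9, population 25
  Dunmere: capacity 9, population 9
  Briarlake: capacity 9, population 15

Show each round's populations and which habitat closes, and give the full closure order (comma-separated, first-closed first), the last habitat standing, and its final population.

Closure order: Cedarfen, Briarlake, Ashgrove, Fernhollow
Last habitat: Dunmere with 65 animals

Round 1: Ashgrove=8 Briarlake=15 Cedarfen=25 Dunmere=9 Fernhollow=8 → close Cedarfen (overflow 16)
  25÷4 = 6 each, +1 to first 1
Round 2: Ashgrove=15 Briarlake=21 Dunmere=15 Fernhollow=14 → close Briarlake (overflow 12)
  21÷3 = 7 each, +1 to first 0
Round 3: Ashgrove=22 Dunmere=22 Fernhollow=21 → close Ashgrove (overflow 16)
  22÷2 = 11 each, +1 to first 0
Round 4: Dunmere=33 Fernhollow=32 → close Fernhollow (overflow 26)
  32÷1 = 32 each, +1 to first 0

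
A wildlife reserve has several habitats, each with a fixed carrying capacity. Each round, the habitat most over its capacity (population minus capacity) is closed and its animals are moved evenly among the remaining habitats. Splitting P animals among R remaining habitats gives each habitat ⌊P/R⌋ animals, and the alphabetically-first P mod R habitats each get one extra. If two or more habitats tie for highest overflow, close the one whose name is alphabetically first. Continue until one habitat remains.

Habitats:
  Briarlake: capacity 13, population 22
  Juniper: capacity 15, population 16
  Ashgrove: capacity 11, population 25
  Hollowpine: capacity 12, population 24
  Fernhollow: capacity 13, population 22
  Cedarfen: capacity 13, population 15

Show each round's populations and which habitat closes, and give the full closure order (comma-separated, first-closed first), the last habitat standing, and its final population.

Round 1: Ashgrove=25 Briarlake=22 Cedarfen=15 Fernhollow=22 Hollowpine=24 Juniper=16 → close Ashgrove (overflow 14)
  25÷5 = 5 each, +1 to first 0
Round 2: Briarlake=27 Cedarfen=20 Fernhollow=27 Hollowpine=29 Juniper=21 → close Hollowpine (overflow 17)
  29÷4 = 7 each, +1 to first 1
Round 3: Briarlake=35 Cedarfen=27 Fernhollow=34 Juniper=28 → close Briarlake (overflow 22)
  35÷3 = 11 each, +1 to first 2
Round 4: Cedarfen=39 Fernhollow=46 Juniper=39 → close Fernhollow (overflow 33)
  46÷2 = 23 each, +1 to first 0
Round 5: Cedarfen=62 Juniper=62 → close Cedarfen (overflow 49)
  62÷1 = 62 each, +1 to first 0

Closure order: Ashgrove, Hollowpine, Briarlake, Fernhollow, Cedarfen
Last habitat: Juniper with 124 animals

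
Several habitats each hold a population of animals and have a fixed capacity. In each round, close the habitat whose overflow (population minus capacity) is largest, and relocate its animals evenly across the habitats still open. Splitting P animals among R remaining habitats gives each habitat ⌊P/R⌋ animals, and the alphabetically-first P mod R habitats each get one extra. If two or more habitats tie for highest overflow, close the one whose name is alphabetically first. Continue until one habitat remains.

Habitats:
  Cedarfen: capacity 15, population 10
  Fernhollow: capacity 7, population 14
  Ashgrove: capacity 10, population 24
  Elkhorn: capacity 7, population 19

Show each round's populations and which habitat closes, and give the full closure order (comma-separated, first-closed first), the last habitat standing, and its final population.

Round 1: Ashgrove=24 Cedarfen=10 Elkhorn=19 Fernhollow=14 → close Ashgrove (overflow 14)
  24÷3 = 8 each, +1 to first 0
Round 2: Cedarfen=18 Elkhorn=27 Fernhollow=22 → close Elkhorn (overflow 20)
  27÷2 = 13 each, +1 to first 1
Round 3: Cedarfen=32 Fernhollow=35 → close Fernhollow (overflow 28)
  35÷1 = 35 each, +1 to first 0

Closure order: Ashgrove, Elkhorn, Fernhollow
Last habitat: Cedarfen with 67 animals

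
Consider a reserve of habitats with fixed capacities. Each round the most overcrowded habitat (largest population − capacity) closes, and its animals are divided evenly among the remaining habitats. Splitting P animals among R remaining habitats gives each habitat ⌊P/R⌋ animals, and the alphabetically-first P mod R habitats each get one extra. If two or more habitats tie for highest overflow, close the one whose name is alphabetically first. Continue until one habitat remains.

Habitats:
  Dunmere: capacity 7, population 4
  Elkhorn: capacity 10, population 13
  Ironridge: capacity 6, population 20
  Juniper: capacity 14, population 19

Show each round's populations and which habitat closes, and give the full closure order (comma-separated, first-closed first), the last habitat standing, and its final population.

Closure order: Ironridge, Juniper, Elkhorn
Last habitat: Dunmere with 56 animals

Round 1: Dunmere=4 Elkhorn=13 Ironridge=20 Juniper=19 → close Ironridge (overflow 14)
  20÷3 = 6 each, +1 to first 2
Round 2: Dunmere=11 Elkhorn=20 Juniper=25 → close Juniper (overflow 11)
  25÷2 = 12 each, +1 to first 1
Round 3: Dunmere=24 Elkhorn=32 → close Elkhorn (overflow 22)
  32÷1 = 32 each, +1 to first 0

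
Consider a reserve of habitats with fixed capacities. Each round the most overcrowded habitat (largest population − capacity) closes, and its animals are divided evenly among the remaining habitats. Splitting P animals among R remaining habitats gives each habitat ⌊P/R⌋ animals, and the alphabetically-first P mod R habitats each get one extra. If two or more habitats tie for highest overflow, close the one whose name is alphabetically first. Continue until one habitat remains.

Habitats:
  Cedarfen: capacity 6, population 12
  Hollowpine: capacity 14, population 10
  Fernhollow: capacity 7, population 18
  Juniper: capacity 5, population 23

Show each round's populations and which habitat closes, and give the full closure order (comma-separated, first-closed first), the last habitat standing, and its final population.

Round 1: Cedarfen=12 Fernhollow=18 Hollowpine=10 Juniper=23 → close Juniper (overflow 18)
  23÷3 = 7 each, +1 to first 2
Round 2: Cedarfen=20 Fernhollow=26 Hollowpine=17 → close Fernhollow (overflow 19)
  26÷2 = 13 each, +1 to first 0
Round 3: Cedarfen=33 Hollowpine=30 → close Cedarfen (overflow 27)
  33÷1 = 33 each, +1 to first 0

Closure order: Juniper, Fernhollow, Cedarfen
Last habitat: Hollowpine with 63 animals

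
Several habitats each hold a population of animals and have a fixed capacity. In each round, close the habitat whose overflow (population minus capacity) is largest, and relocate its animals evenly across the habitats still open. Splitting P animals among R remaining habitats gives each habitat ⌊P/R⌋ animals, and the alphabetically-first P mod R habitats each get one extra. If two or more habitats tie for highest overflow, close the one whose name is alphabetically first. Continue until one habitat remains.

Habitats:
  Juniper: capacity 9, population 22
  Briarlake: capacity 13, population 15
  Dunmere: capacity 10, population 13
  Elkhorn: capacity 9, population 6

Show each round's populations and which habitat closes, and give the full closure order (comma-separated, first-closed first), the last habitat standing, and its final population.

Round 1: Briarlake=15 Dunmere=13 Elkhorn=6 Juniper=22 → close Juniper (overflow 13)
  22÷3 = 7 each, +1 to first 1
Round 2: Briarlake=23 Dunmere=20 Elkhorn=13 → close Briarlake (overflow 10)
  23÷2 = 11 each, +1 to first 1
Round 3: Dunmere=32 Elkhorn=24 → close Dunmere (overflow 22)
  32÷1 = 32 each, +1 to first 0

Closure order: Juniper, Briarlake, Dunmere
Last habitat: Elkhorn with 56 animals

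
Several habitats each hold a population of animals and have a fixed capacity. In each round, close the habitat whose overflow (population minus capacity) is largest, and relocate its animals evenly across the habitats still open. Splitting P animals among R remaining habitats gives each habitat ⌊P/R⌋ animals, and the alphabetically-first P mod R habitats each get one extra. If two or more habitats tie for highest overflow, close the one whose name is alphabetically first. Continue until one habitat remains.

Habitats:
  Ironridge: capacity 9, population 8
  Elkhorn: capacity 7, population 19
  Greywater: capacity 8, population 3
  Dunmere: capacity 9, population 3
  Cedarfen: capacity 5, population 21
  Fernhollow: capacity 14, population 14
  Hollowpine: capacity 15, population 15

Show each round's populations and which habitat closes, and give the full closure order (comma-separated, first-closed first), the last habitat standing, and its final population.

Closure order: Cedarfen, Elkhorn, Fernhollow, Hollowpine, Ironridge, Dunmere
Last habitat: Greywater with 83 animals

Round 1: Cedarfen=21 Dunmere=3 Elkhorn=19 Fernhollow=14 Greywater=3 Hollowpine=15 Ironridge=8 → close Cedarfen (overflow 16)
  21÷6 = 3 each, +1 to first 3
Round 2: Dunmere=7 Elkhorn=23 Fernhollow=18 Greywater=6 Hollowpine=18 Ironridge=11 → close Elkhorn (overflow 16)
  23÷5 = 4 each, +1 to first 3
Round 3: Dunmere=12 Fernhollow=23 Greywater=11 Hollowpine=22 Ironridge=15 → close Fernhollow (overflow 9)
  23÷4 = 5 each, +1 to first 3
Round 4: Dunmere=18 Greywater=17 Hollowpine=28 Ironridge=20 → close Hollowpine (overflow 13)
  28÷3 = 9 each, +1 to first 1
Round 5: Dunmere=28 Greywater=26 Ironridge=29 → close Ironridge (overflow 20)
  29÷2 = 14 each, +1 to first 1
Round 6: Dunmere=43 Greywater=40 → close Dunmere (overflow 34)
  43÷1 = 43 each, +1 to first 0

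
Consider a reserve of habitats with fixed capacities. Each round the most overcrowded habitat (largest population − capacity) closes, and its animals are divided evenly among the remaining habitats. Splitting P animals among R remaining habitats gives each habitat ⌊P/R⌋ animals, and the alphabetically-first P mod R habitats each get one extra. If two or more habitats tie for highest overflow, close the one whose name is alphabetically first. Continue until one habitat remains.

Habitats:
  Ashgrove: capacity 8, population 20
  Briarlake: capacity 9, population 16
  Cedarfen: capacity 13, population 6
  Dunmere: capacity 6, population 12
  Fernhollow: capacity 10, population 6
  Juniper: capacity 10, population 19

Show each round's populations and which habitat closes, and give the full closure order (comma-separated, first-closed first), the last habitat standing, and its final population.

Closure order: Ashgrove, Juniper, Briarlake, Dunmere, Cedarfen
Last habitat: Fernhollow with 79 animals

Round 1: Ashgrove=20 Briarlake=16 Cedarfen=6 Dunmere=12 Fernhollow=6 Juniper=19 → close Ashgrove (overflow 12)
  20÷5 = 4 each, +1 to first 0
Round 2: Briarlake=20 Cedarfen=10 Dunmere=16 Fernhollow=10 Juniper=23 → close Juniper (overflow 13)
  23÷4 = 5 each, +1 to first 3
Round 3: Briarlake=26 Cedarfen=16 Dunmere=22 Fernhollow=15 → close Briarlake (overflow 17)
  26÷3 = 8 each, +1 to first 2
Round 4: Cedarfen=25 Dunmere=31 Fernhollow=23 → close Dunmere (overflow 25)
  31÷2 = 15 each, +1 to first 1
Round 5: Cedarfen=41 Fernhollow=38 → close Cedarfen (overflow 28)
  41÷1 = 41 each, +1 to first 0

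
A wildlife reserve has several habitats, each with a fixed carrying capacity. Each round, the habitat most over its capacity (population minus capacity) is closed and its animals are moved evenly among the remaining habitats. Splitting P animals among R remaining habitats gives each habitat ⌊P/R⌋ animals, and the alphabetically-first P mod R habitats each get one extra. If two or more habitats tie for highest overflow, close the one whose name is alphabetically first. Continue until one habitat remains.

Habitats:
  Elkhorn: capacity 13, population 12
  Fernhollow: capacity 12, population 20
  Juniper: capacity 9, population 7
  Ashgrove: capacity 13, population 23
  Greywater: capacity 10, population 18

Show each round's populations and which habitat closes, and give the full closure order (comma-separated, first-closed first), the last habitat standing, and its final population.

Round 1: Ashgrove=23 Elkhorn=12 Fernhollow=20 Greywater=18 Juniper=7 → close Ashgrove (overflow 10)
  23÷4 = 5 each, +1 to first 3
Round 2: Elkhorn=18 Fernhollow=26 Greywater=24 Juniper=12 → close Fernhollow (overflow 14)
  26÷3 = 8 each, +1 to first 2
Round 3: Elkhorn=27 Greywater=33 Juniper=20 → close Greywater (overflow 23)
  33÷2 = 16 each, +1 to first 1
Round 4: Elkhorn=44 Juniper=36 → close Elkhorn (overflow 31)
  44÷1 = 44 each, +1 to first 0

Closure order: Ashgrove, Fernhollow, Greywater, Elkhorn
Last habitat: Juniper with 80 animals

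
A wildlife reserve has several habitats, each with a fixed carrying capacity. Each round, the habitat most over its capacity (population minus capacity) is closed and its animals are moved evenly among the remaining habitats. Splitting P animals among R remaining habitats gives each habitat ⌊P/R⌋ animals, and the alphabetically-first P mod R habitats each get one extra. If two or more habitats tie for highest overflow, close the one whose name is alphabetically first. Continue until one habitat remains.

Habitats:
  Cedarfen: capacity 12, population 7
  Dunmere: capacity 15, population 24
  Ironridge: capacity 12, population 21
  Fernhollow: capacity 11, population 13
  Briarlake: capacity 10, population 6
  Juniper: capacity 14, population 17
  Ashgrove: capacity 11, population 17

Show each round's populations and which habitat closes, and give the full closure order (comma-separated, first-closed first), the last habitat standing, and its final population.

Closure order: Dunmere, Ironridge, Ashgrove, Juniper, Fernhollow, Briarlake
Last habitat: Cedarfen with 105 animals

Round 1: Ashgrove=17 Briarlake=6 Cedarfen=7 Dunmere=24 Fernhollow=13 Ironridge=21 Juniper=17 → close Dunmere (overflow 9)
  24÷6 = 4 each, +1 to first 0
Round 2: Ashgrove=21 Briarlake=10 Cedarfen=11 Fernhollow=17 Ironridge=25 Juniper=21 → close Ironridge (overflow 13)
  25÷5 = 5 each, +1 to first 0
Round 3: Ashgrove=26 Briarlake=15 Cedarfen=16 Fernhollow=22 Juniper=26 → close Ashgrove (overflow 15)
  26÷4 = 6 each, +1 to first 2
Round 4: Briarlake=22 Cedarfen=23 Fernhollow=28 Juniper=32 → close Juniper (overflow 18)
  32÷3 = 10 each, +1 to first 2
Round 5: Briarlake=33 Cedarfen=34 Fernhollow=38 → close Fernhollow (overflow 27)
  38÷2 = 19 each, +1 to first 0
Round 6: Briarlake=52 Cedarfen=53 → close Briarlake (overflow 42)
  52÷1 = 52 each, +1 to first 0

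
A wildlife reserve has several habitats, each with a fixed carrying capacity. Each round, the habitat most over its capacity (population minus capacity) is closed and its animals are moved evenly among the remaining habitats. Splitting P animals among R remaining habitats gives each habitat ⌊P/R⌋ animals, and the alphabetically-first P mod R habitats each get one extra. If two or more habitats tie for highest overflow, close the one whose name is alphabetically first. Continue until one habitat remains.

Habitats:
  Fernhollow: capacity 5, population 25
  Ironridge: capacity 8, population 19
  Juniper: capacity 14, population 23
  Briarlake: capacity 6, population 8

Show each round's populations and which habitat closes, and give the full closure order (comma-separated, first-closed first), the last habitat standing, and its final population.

Round 1: Briarlake=8 Fernhollow=25 Ironridge=19 Juniper=23 → close Fernhollow (overflow 20)
  25÷3 = 8 each, +1 to first 1
Round 2: Briarlake=17 Ironridge=27 Juniper=31 → close Ironridge (overflow 19)
  27÷2 = 13 each, +1 to first 1
Round 3: Briarlake=31 Juniper=44 → close Juniper (overflow 30)
  44÷1 = 44 each, +1 to first 0

Closure order: Fernhollow, Ironridge, Juniper
Last habitat: Briarlake with 75 animals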